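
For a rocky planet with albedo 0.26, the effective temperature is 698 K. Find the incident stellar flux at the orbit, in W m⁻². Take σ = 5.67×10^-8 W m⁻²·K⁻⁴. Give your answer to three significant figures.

72800 W m⁻²

Invert the energy balance for S: S = 4σT⁴/(1−α).
σT⁴ = 5.67×10⁻⁸·(698)⁴ = 13460 W m⁻².
So S = 4×13460/(1−0.26) = 72750 W m⁻².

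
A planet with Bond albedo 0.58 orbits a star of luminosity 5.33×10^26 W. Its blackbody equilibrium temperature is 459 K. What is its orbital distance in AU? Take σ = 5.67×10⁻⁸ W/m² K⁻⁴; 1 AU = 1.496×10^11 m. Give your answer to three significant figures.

Required flux: S = 4σT⁴/(1−α) = 23970 W/m².
From L = 4πd²S, d = √(5.33×10^26/(4π·23970)) = 4.207×10^10 m = 0.2812 AU.

0.281 AU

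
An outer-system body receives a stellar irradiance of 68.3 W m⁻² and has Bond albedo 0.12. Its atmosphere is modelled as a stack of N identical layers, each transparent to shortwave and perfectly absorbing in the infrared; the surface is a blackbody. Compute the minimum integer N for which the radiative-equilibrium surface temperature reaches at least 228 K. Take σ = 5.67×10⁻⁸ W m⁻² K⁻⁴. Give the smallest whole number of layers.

10

OLR = S(1−α)/4 = 15.03 W m⁻²; the top layer radiates at T_e = 127.6 K.
T_s = (N+1)^(1/4)·T_e ≥ 228 K requires N+1 ≥ (T_s/T_e)⁴ = (228/127.6)⁴ = 10.197.
The minimum whole number is N = 10.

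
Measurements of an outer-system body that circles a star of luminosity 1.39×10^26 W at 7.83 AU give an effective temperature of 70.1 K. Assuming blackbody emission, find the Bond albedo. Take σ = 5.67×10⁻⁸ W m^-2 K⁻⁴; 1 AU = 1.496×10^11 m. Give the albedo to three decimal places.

d = 7.83 × 1.496×10^11 m = 1.171×10^12 m.
Spreading L over a sphere of radius d: S = 1.39×10^26/(4π·1.17×10^12²) = 8.062 W m^-2.
Energy balance: S(1−α)/4 = σT⁴, so 1−α = 4σT⁴/S.
4σT⁴ = 4·5.67×10⁻⁸·(70.1)⁴ = 5.477 W m^-2.
1−α = 5.477/8.062 = 0.6794, so α = 0.3206.

0.321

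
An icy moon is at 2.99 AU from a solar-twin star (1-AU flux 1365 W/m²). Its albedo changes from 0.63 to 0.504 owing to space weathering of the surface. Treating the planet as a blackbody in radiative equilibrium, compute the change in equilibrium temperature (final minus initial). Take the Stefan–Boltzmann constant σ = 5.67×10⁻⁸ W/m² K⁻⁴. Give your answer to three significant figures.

9.55 K

Flux at the orbit: S = 1365/(2.99)² = 152.7 W/m².
Initial: T₁ = [S(1−0.63)/(4σ)]^(1/4) = 125.6 K.
After:  T₂ = [152.7·0.496/(4σ)]^(1/4) = 135.2 K.
Change: 135.2 − 125.6 = 9.550 K.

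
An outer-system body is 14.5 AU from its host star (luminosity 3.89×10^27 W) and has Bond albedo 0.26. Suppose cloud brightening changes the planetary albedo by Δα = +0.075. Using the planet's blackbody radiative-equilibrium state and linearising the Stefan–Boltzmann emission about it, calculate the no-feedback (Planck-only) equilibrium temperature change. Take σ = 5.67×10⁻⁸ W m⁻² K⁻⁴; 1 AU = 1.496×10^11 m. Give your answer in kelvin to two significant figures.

-3.1 kelvin

Orbital distance: d = 14.5 AU = 2.169×10^12 m.
S = L/(4πd²) = 65.79 W m⁻².
Reference equilibrium: T_e = [S(1−α)/(4σ)]^(1/4) = 121.0 K.
ΔF = −(S/4)Δα = −(65.79/4)×(+0.075) = -1.234 W m⁻².
Planck response: λ_P = 4σT_e³ = 4·5.67×10⁻⁸·(121.0)³ = 0.4022 W m⁻²/K.
Hence the no-feedback warming is ΔF/(4σT_e³) = -3.07 K.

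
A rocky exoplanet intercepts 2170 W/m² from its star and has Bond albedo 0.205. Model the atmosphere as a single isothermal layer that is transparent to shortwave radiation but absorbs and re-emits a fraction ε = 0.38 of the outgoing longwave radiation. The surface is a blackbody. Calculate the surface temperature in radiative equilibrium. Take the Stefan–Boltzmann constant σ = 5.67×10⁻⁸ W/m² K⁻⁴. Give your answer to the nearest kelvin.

311 kelvin

Effective emission temperature (TOA balance): σT_e⁴ = S(1−α)/4 = 431.3 W/m² → T_e = 295.3 K.
For a single slab of emissivity ε, T_s⁴ = 2T_e⁴/(2−ε); thus T_s = 295.3·(1.235)^(1/4) = 311.3 K.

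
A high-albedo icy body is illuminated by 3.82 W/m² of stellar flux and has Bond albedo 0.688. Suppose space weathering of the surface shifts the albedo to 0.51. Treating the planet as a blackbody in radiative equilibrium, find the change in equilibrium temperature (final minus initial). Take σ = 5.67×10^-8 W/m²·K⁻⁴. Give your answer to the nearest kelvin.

6 K

Initial: T₁ = [S(1−0.688)/(4σ)]^(1/4) = 47.88 K.
With α = 0.51, T₂ = 53.60 K.
ΔT = T₂ − T₁ = 5.720 K.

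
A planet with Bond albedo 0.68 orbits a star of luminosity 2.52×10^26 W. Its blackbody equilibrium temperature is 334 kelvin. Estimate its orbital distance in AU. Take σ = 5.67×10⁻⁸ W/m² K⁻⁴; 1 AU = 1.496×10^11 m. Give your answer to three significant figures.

Energy balance gives S = 4σT⁴/(1−α) = 8820 W/m².
S = L/(4πd²) → d = √(L/4πS) = √(2.52×10^26/(4π·8820)) = 4.768×10^10 m = 0.3187 AU.

0.319 AU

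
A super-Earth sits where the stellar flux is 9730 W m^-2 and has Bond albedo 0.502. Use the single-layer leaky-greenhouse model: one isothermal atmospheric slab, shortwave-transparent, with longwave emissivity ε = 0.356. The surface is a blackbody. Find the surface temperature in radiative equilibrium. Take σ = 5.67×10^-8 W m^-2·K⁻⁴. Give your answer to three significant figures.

At the top of the atmosphere, σT_e⁴ = S(1−α)/4 = 1211 W m^-2, giving T_e = 382.3 K.
The surface balance (absorbed SW + ε·downward IR = σT_s⁴) with T_a⁴ = T_s⁴/2 reduces to T_s = T_e·[2/(2−ε)]^¼ = 401.5 K.

402 K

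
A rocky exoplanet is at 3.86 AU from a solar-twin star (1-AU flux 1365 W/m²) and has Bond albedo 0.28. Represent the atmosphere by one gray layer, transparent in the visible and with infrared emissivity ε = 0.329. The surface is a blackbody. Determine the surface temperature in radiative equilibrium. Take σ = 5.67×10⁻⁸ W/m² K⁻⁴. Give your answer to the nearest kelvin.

137 kelvin

Flux at the orbit: S = 1365/(3.86)² = 91.61 W/m².
At the top of the atmosphere, σT_e⁴ = S(1−α)/4 = 16.49 W/m², giving T_e = 130.6 K.
The surface balance (absorbed SW + ε·downward IR = σT_s⁴) with T_a⁴ = T_s⁴/2 reduces to T_s = T_e·[2/(2−ε)]^¼ = 136.6 K.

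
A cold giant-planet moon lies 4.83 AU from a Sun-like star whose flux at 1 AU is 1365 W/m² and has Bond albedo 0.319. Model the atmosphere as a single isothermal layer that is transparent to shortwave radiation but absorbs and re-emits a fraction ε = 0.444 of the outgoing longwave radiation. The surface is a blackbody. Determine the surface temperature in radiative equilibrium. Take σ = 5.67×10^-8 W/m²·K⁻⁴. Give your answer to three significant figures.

Irradiance scales as 1/d², so S = 1365 W/m² × (1/4.83)² = 58.51 W/m².
The planet radiates to space at T_e = [S(1−α)/(4σ)]^(1/4) = 115.1 K.
The surface balance (absorbed SW + ε·downward IR = σT_s⁴) with T_a⁴ = T_s⁴/2 reduces to T_s = T_e·[2/(2−ε)]^¼ = 122.6 K.

123 K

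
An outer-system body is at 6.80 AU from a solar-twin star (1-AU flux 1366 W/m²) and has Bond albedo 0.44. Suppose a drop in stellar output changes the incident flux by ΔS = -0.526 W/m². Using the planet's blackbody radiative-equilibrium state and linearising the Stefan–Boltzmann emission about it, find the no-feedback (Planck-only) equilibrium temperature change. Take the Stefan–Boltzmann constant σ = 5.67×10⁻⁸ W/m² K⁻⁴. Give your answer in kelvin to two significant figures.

-0.41 K

Flux at the orbit: S = 1366/(6.80)² = 29.54 W/m².
Reference equilibrium: T_e = [S(1−α)/(4σ)]^(1/4) = 92.42 K.
Only a fraction (1−α) is absorbed and it's spread over 4πR², so ΔF = (1−α)ΔS/4 = -0.07364 W/m².
The Planck feedback parameter is 4σT_e³ = 0.1790 W/m²/K.
ΔT₀ = ΔF/λ_P = -0.07364/0.1790 = -0.411 K.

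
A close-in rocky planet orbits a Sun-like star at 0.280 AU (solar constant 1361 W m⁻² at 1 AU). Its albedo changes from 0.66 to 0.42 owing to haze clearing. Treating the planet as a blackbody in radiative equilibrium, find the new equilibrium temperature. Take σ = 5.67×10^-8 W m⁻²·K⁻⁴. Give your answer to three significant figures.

459 K

Irradiance scales as 1/d², so S = 1361 W m⁻² × (1/0.280)² = 17360 W m⁻².
T₂ = [S(1−α₂)/(4σ)]^(1/4) = [17360·0.58/(4σ)]^(1/4) = 459.0 K.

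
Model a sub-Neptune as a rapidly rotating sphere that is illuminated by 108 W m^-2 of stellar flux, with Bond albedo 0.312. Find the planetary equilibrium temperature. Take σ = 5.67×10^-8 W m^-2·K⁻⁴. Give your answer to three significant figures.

135 K

Absorbed flux (global mean): S(1−α)/4 = 108.0·0.688/4 = 18.58 W m^-2.
Balancing against σT⁴: T = (18.58/5.67×10⁻⁸)^(1/4) = 134.5 K.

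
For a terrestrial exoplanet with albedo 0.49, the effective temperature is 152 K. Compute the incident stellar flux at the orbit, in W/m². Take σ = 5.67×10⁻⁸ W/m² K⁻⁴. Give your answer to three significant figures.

237 W/m²

From S(1−α)/4 = σT⁴: S = 4σT⁴/(1−α).
The emitted flux is σT⁴ = 30.27 W/m².
So S = 4×30.27/(1−0.49) = 237.4 W/m².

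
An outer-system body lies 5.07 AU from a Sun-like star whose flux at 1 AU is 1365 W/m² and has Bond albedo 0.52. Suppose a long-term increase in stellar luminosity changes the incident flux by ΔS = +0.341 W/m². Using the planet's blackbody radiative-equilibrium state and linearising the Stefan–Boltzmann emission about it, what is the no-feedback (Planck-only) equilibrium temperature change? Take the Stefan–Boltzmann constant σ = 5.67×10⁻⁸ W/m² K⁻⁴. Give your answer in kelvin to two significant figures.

0.17 K

Flux at the orbit: S = 1365/(5.07)² = 53.10 W/m².
The baseline emission temperature is T_e = 103.0 K.
ΔF = Δ[S(1−α)]/4 = (1−0.52)·+0.341/4 = 0.04092 W/m².
The Planck feedback parameter is 4σT_e³ = 0.2476 W/m²/K.
ΔT₀ = ΔF/λ_P = 0.04092/0.2476 = 0.165 K.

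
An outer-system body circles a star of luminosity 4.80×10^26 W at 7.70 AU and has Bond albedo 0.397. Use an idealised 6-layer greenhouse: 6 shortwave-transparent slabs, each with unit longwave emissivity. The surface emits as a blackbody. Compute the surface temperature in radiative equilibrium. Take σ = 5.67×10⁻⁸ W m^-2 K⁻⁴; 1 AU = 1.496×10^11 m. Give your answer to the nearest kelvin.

d = 7.70 × 1.496×10^11 m = 1.152×10^12 m.
Flux at the orbit: S = L/(4πd²) = 4.80×10^26/(4π·(1.15×10^12)²) = 28.79 W m^-2.
The effective emission temperature is T_e = [S(1−α)/(4σ)]^¼ = 93.53 K.
With N = 6 opaque layers, T_s = (N+1)^(1/4)·T_e = 7^(1/4)·93.53 = 152.1 K.

152 K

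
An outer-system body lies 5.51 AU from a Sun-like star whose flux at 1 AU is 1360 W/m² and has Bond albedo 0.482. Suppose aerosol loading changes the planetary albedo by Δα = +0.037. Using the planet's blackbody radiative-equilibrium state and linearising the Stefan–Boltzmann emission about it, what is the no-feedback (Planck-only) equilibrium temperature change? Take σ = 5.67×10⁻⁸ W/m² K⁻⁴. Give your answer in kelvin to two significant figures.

Flux at the orbit: S = 1360/(5.51)² = 44.80 W/m².
The baseline emission temperature is T_e = 100.6 K.
The change in absorbed flux is Δ[S(1−α)/4] = −SΔα/4 = -0.4144 W/m².
The Planck feedback parameter is 4σT_e³ = 0.2307 W/m²/K.
Hence the no-feedback warming is ΔF/(4σT_e³) = -1.80 K.

-1.8 K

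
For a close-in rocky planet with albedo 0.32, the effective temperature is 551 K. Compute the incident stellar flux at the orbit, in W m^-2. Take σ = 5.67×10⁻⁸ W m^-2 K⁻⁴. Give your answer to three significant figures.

30700 W m^-2

From S(1−α)/4 = σT⁴: S = 4σT⁴/(1−α).
The emitted flux is σT⁴ = 5226 W m^-2.
S = 4·5226/0.68 = 30740 W m^-2.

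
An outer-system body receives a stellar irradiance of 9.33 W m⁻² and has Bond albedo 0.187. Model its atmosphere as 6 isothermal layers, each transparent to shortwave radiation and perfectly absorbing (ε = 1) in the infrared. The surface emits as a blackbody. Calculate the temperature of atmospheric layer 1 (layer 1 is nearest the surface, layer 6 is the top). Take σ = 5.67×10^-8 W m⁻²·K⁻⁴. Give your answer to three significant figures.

119 K

OLR = S(1−α)/4 = 1.896 W m⁻²; the top layer radiates at T_e = 76.05 K.
In the N-layer model, layer k (counted from the surface) has T_k = (N+1−k)^(1/4)·T_e.
With k = 1: T_1 = (6+1−1)^¼·76.05 K = 119.0 K.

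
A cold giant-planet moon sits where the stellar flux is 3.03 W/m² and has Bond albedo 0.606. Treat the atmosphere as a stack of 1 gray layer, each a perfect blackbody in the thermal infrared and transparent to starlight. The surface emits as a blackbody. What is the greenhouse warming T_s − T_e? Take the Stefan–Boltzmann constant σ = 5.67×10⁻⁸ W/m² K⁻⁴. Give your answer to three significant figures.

Top-of-atmosphere balance: σT_e⁴ = S(1−α)/4 = 0.2985 W/m² → T_e = 47.90 K.
T_s = (N+1)^(1/4)·T_e = 56.96 K.
So the greenhouse effect raises the surface by 56.96 − 47.90 = 9.063 K.

9.06 kelvin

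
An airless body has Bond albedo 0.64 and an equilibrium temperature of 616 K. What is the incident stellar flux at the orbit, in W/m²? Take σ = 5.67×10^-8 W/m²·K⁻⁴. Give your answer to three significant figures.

90700 W/m²

From S(1−α)/4 = σT⁴: S = 4σT⁴/(1−α).
σT⁴ = 5.67×10⁻⁸·(616)⁴ = 8164 W/m².
S = 4·8164/0.36 = 90710 W/m².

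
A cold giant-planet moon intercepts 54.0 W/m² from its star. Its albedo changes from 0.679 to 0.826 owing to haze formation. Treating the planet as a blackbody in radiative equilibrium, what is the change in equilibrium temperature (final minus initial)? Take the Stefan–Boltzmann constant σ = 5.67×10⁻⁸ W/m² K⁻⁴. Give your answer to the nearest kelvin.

-13 K

With α = 0.679, T₁ = 93.50 K.
Final:   T₂ = [S(1−0.826)/(4σ)]^(1/4) = 80.23 K.
Change: 80.23 − 93.50 = -13.27 K.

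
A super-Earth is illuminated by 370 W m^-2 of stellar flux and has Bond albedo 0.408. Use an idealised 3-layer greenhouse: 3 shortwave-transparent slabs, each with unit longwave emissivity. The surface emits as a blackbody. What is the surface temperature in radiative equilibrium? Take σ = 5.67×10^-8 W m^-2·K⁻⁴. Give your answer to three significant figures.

249 kelvin

OLR = S(1−α)/4 = 54.76 W m^-2; the top layer radiates at T_e = 176.3 K.
For an N-layer opaque stack, T_s⁴ = (N+1)T_e⁴, hence T_s = (4)^(1/4)×176.3 K = 249.3 K.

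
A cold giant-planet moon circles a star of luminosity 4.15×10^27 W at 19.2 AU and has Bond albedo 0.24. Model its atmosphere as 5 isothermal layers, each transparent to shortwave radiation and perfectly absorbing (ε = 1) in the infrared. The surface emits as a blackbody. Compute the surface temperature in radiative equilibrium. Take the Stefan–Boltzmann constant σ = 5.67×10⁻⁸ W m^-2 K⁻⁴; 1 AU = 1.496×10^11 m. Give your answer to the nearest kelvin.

d = 19.2 × 1.496×10^11 m = 2.872×10^12 m.
S = L/(4πd²) = 40.03 W m^-2.
Top-of-atmosphere balance: σT_e⁴ = S(1−α)/4 = 7.605 W m^-2 → T_e = 107.6 K.
With N = 5 opaque layers, T_s = (N+1)^(1/4)·T_e = 6^(1/4)·107.6 = 168.4 K.

168 K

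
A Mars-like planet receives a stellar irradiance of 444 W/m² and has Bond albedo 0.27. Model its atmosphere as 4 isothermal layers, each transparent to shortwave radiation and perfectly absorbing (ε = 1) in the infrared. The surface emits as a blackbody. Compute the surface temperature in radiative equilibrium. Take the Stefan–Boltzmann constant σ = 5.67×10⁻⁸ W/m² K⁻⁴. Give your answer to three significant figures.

291 K

Top-of-atmosphere balance: σT_e⁴ = S(1−α)/4 = 81.03 W/m² → T_e = 194.4 K.
Layer-by-layer balance gives σT_s⁴ = (N+1)σT_e⁴, so T_s = 5^¼·194.4 = 290.7 K.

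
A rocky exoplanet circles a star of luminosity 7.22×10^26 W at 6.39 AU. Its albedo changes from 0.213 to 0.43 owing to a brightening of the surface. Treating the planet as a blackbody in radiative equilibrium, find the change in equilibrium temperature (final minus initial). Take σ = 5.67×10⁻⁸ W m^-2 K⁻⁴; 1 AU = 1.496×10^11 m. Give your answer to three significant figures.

d = 6.39 × 1.496×10^11 m = 9.559×10^11 m.
Flux at the orbit: S = L/(4πd²) = 7.22×10^26/(4π·(9.56×10^11)²) = 62.87 W m^-2.
Initial: T₁ = [S(1−0.213)/(4σ)]^(1/4) = 121.5 K.
With α = 0.43, T₂ = 112.1 K.
Change: 112.1 − 121.5 = -9.417 K.

-9.42 kelvin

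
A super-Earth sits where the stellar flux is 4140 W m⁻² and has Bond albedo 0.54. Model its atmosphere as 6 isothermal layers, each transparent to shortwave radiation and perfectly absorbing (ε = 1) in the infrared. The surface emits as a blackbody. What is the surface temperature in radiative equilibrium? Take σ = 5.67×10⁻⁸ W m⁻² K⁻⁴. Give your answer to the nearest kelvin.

The effective emission temperature is T_e = [S(1−α)/(4σ)]^¼ = 302.7 K.
For an N-layer opaque stack, T_s⁴ = (N+1)T_e⁴, hence T_s = (7)^(1/4)×302.7 K = 492.4 K.

492 K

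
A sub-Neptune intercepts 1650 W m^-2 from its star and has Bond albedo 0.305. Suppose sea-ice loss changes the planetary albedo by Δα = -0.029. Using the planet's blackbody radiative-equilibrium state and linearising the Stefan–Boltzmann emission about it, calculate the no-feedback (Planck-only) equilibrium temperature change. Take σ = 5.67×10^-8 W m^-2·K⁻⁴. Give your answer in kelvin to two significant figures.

2.8 K

The baseline emission temperature is T_e = 266.7 K.
ΔF = −(S/4)Δα = −(1650/4)×(-0.029) = 11.96 W m^-2.
The Planck feedback parameter is 4σT_e³ = 4.300 W m^-2/K.
Hence the no-feedback warming is ΔF/(4σT_e³) = 2.78 K.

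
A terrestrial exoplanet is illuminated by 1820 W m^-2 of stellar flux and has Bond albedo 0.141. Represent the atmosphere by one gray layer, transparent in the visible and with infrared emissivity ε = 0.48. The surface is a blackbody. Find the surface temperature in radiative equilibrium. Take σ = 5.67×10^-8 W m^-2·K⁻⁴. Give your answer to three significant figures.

The planet radiates to space at T_e = [S(1−α)/(4σ)]^(1/4) = 288.1 K.
For a single slab of emissivity ε, T_s⁴ = 2T_e⁴/(2−ε); thus T_s = 288.1·(1.316)^(1/4) = 308.6 K.

309 kelvin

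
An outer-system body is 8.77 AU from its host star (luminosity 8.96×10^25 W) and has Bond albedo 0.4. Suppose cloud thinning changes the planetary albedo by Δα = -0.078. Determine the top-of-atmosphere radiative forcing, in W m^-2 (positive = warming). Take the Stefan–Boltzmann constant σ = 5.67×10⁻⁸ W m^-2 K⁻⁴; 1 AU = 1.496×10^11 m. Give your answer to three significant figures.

0.0808 W m^-2

d = 8.77 × 1.496×10^11 m = 1.312×10^12 m.
Spreading L over a sphere of radius d: S = 8.96×10^25/(4π·1.31×10^12²) = 4.142 W m^-2.
ΔF = −(S/4)Δα = −(4.142/4)×(-0.078) = 0.08077 W m^-2.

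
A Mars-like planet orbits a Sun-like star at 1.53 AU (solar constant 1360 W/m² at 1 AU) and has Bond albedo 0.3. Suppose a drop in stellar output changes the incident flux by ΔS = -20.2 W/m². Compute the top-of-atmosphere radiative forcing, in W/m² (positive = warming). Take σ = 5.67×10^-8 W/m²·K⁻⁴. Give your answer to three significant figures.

By the inverse-square law, S = 1360/1.53² = 581.0 W/m².
Only a fraction (1−α) is absorbed and it's spread over 4πR², so ΔF = (1−α)ΔS/4 = -3.535 W/m².

-3.53 W/m²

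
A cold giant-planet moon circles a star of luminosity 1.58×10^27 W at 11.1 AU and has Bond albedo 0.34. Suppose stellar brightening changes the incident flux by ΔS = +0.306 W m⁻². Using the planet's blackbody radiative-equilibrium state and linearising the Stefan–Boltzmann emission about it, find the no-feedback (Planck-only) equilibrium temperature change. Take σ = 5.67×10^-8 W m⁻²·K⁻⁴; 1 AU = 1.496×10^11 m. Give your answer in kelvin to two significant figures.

0.18 K

Orbital distance: d = 11.1 AU = 1.661×10^12 m.
S = L/(4πd²) = 45.60 W m⁻².
Reference equilibrium: T_e = [S(1−α)/(4σ)]^(1/4) = 107.3 K.
TOA radiative forcing: ΔF = (1−α)ΔS/4 = 0.66·(+0.306)/4 = 0.05049 W m⁻².
Linearising σT⁴ gives d(σT⁴)/dT = 4σT_e³ = 0.2804 W m⁻² per K.
ΔT₀ = ΔF/λ_P = 0.05049/0.2804 = 0.180 K.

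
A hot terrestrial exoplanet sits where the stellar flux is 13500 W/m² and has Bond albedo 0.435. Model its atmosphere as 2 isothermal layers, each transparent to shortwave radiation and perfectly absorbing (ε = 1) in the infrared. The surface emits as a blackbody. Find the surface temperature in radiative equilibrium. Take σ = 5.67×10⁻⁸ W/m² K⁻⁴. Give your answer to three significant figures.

564 kelvin

OLR = S(1−α)/4 = 1907 W/m²; the top layer radiates at T_e = 428.2 K.
Layer-by-layer balance gives σT_s⁴ = (N+1)σT_e⁴, so T_s = 3^¼·428.2 = 563.6 K.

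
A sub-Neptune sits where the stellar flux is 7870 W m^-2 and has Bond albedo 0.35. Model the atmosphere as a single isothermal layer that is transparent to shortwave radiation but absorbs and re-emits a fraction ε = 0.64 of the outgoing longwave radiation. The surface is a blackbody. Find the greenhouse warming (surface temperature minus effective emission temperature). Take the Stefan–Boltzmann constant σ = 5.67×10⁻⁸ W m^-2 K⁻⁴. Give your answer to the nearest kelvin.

39 kelvin

The planet radiates to space at T_e = [S(1−α)/(4σ)]^(1/4) = 387.5 K.
Surface balance with a leaky layer gives σT_s⁴ = σT_e⁴·2/(2−ε), so T_s = T_e·[2/(2−0.64)]^(1/4) = 426.8 K.
T_s − T_e = 426.8 − 387.5 = 39.23 K.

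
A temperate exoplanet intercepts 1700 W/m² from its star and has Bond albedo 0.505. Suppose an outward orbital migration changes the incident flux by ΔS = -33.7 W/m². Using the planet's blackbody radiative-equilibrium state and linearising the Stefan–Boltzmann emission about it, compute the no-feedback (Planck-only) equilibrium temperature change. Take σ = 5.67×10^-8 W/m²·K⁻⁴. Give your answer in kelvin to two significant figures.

The baseline emission temperature is T_e = 246.8 K.
Only a fraction (1−α) is absorbed and it's spread over 4πR², so ΔF = (1−α)ΔS/4 = -4.170 W/m².
Linearising σT⁴ gives d(σT⁴)/dT = 4σT_e³ = 3.410 W/m² per K.
So ΔT₀ = -4.170/3.410 = -1.22 K.

-1.2 K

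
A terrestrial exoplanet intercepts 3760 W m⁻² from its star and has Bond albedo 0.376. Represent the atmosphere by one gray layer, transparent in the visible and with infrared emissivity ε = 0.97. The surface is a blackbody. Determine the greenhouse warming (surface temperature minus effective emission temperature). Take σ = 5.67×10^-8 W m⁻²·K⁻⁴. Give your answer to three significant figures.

At the top of the atmosphere, σT_e⁴ = S(1−α)/4 = 586.6 W m⁻², giving T_e = 318.9 K.
The surface balance (absorbed SW + ε·downward IR = σT_s⁴) with T_a⁴ = T_s⁴/2 reduces to T_s = T_e·[2/(2−ε)]^¼ = 376.5 K.
Greenhouse warming: T_s − T_e = 57.55 K.

57.5 kelvin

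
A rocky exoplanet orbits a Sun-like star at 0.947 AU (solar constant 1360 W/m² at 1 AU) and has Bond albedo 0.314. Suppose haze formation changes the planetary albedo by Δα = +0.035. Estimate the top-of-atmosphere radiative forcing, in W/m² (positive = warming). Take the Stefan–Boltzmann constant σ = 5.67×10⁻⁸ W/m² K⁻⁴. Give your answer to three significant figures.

Irradiance scales as 1/d², so S = 1360 W/m² × (1/0.947)² = 1516 W/m².
TOA radiative forcing: ΔF = −S·Δα/4 = −1516·(+0.035)/4 = -13.27 W/m².

-13.3 W/m²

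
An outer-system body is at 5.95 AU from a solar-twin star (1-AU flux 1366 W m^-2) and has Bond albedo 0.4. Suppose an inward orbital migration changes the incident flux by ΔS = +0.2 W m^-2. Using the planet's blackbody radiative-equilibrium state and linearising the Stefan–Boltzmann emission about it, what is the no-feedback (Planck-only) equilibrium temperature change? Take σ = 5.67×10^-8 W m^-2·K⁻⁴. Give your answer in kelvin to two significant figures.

By the inverse-square law, S = 1366/5.95² = 38.58 W m^-2.
Reference equilibrium: T_e = [S(1−α)/(4σ)]^(1/4) = 100.5 K.
ΔF = Δ[S(1−α)]/4 = (1−0.4)·+0.2/4 = 0.03000 W m^-2.
Linearising σT⁴ gives d(σT⁴)/dT = 4σT_e³ = 0.2303 W m^-2 per K.
So ΔT₀ = 0.03000/0.2303 = 0.130 K.

0.13 kelvin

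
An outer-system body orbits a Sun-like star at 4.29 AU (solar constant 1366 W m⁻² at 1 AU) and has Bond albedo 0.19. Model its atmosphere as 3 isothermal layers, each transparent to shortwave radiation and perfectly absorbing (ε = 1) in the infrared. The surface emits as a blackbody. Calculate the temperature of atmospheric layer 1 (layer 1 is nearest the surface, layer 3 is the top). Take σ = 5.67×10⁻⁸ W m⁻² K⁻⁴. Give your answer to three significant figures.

Flux at the orbit: S = 1366/(4.29)² = 74.22 W m⁻².
The effective emission temperature is T_e = [S(1−α)/(4σ)]^¼ = 127.6 K.
Each opaque layer satisfies 2T_j⁴ = T_{j−1}⁴ + T_{j+1}⁴, giving T_k⁴ = (N+1−k)T_e⁴.
T_1 = (3)^(1/4)·127.6 = 167.9 K.

168 kelvin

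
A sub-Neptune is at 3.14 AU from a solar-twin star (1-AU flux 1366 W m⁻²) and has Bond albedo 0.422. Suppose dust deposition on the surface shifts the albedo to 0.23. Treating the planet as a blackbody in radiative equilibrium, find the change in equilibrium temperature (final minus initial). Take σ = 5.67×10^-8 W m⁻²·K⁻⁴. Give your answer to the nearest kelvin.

By the inverse-square law, S = 1366/3.14² = 138.5 W m⁻².
With α = 0.422, T₁ = 137.1 K.
After:  T₂ = [138.5·0.77/(4σ)]^(1/4) = 147.3 K.
ΔT = T₂ − T₁ = 10.19 K.

10 kelvin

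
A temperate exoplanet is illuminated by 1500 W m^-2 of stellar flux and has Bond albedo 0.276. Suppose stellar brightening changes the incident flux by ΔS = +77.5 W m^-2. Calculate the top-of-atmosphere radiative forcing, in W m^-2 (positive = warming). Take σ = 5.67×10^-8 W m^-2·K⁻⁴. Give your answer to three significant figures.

14.0 W m^-2

TOA radiative forcing: ΔF = (1−α)ΔS/4 = 0.724·(+77.5)/4 = 14.03 W m^-2.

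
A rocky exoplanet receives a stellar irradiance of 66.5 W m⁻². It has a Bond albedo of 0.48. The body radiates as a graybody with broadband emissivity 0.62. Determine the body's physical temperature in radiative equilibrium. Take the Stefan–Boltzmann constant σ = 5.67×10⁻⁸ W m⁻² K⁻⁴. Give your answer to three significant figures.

Averaging over the sphere, the absorbed flux is S(1−α)/4 = 8.645 W m⁻².
Equating to εσT⁴ with ε = 0.62: T = (8.645/0.62σ)^(1/4) = 125.2 K.

125 kelvin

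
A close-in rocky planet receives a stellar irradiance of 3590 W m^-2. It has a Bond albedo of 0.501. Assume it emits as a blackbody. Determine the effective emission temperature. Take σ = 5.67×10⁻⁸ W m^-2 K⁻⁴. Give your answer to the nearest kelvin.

298 K

The planet absorbs (1−α)S over its disc πR² and re-emits over 4πR², so the mean absorbed flux is (1−0.501)·3590/4 = 447.9 W m^-2.
In equilibrium σT⁴ equals this, so T = 298.1 K.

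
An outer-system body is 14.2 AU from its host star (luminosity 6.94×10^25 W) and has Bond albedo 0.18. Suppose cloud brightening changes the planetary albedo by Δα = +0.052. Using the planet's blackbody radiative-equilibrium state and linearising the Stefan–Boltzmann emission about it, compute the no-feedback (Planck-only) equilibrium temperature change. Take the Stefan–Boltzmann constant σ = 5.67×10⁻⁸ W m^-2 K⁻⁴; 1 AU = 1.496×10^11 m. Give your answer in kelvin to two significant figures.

-0.73 kelvin

Orbital distance: d = 14.2 AU = 2.124×10^12 m.
Spreading L over a sphere of radius d: S = 6.94×10^25/(4π·2.12×10^12²) = 1.224 W m^-2.
Reference equilibrium: T_e = [S(1−α)/(4σ)]^(1/4) = 45.86 K.
TOA radiative forcing: ΔF = −S·Δα/4 = −1.224·(+0.052)/4 = -0.01591 W m^-2.
Planck response: λ_P = 4σT_e³ = 4·5.67×10⁻⁸·(45.86)³ = 0.02188 W m^-2/K.
ΔT₀ = ΔF/λ_P = -0.01591/0.02188 = -0.727 K.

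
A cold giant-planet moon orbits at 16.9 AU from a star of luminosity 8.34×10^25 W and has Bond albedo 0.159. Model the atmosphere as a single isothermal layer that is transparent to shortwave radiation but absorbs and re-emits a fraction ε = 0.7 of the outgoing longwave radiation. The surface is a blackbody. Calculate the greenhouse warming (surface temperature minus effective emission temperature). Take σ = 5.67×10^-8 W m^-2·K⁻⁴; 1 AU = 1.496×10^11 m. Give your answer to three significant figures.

5.04 K

Orbital distance: d = 16.9 AU = 2.528×10^12 m.
S = L/(4πd²) = 1.038 W m^-2.
The planet radiates to space at T_e = [S(1−α)/(4σ)]^(1/4) = 44.30 K.
Surface balance with a leaky layer gives σT_s⁴ = σT_e⁴·2/(2−ε), so T_s = T_e·[2/(2−0.7)]^(1/4) = 49.33 K.
T_s − T_e = 49.33 − 44.30 = 5.037 K.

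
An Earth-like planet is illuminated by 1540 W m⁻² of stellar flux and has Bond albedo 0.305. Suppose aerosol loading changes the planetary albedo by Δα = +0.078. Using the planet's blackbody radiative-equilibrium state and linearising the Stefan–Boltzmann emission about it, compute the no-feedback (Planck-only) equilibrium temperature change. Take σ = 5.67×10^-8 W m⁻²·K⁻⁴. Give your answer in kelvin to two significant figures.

Reference equilibrium: T_e = [S(1−α)/(4σ)]^(1/4) = 262.1 K.
TOA radiative forcing: ΔF = −S·Δα/4 = −1540·(+0.078)/4 = -30.03 W m⁻².
The Planck feedback parameter is 4σT_e³ = 4.084 W m⁻²/K.
Hence the no-feedback warming is ΔF/(4σT_e³) = -7.35 K.

-7.4 kelvin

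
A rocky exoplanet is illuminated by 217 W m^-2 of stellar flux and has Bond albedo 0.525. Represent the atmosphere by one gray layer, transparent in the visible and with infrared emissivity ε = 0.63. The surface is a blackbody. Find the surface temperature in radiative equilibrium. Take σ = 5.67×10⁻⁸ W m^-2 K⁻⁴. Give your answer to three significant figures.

Effective emission temperature (TOA balance): σT_e⁴ = S(1−α)/4 = 25.77 W m^-2 → T_e = 146.0 K.
Surface balance with a leaky layer gives σT_s⁴ = σT_e⁴·2/(2−ε), so T_s = T_e·[2/(2−0.63)]^(1/4) = 160.5 K.

160 K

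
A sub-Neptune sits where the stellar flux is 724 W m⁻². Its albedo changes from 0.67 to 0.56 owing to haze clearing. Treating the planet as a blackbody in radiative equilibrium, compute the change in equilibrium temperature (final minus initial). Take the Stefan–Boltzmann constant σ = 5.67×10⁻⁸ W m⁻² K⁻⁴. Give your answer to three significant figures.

13.4 kelvin

Initial: T₁ = [S(1−0.67)/(4σ)]^(1/4) = 180.2 K.
After:  T₂ = [724.0·0.44/(4σ)]^(1/4) = 193.6 K.
ΔT = T₂ − T₁ = 13.43 K.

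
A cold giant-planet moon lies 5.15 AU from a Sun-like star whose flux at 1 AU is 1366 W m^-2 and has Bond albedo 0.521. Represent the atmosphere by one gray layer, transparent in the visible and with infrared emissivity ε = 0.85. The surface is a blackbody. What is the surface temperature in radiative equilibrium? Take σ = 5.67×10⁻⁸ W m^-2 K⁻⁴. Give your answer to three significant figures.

By the inverse-square law, S = 1366/5.15² = 51.50 W m^-2.
The planet radiates to space at T_e = [S(1−α)/(4σ)]^(1/4) = 102.1 K.
The surface balance (absorbed SW + ε·downward IR = σT_s⁴) with T_a⁴ = T_s⁴/2 reduces to T_s = T_e·[2/(2−ε)]^¼ = 117.3 K.

117 K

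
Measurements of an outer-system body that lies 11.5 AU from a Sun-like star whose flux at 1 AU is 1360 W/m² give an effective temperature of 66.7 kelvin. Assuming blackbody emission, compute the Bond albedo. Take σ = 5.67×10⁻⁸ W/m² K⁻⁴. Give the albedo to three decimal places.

0.563

Flux at the orbit: S = 1360/(11.5)² = 10.28 W/m².
From σT⁴ = S(1−α)/4 we invert for α: 1−α = 4σT⁴/S.
4σT⁴ = 4·5.67×10⁻⁸·(66.7)⁴ = 4.489 W/m².
Hence α = 1 − 4.489/10.28 = 0.5635.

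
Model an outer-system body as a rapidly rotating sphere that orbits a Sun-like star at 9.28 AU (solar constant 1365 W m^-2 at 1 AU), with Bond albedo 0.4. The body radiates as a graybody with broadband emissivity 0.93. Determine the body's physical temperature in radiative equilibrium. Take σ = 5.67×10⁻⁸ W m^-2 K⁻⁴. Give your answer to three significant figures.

81.9 kelvin

By the inverse-square law, S = 1365/9.28² = 15.85 W m^-2.
Absorbed flux (global mean): S(1−α)/4 = 15.85·0.6/4 = 2.378 W m^-2.
Radiative balance εσT⁴ = 2.378 gives T = [2.378/(0.93·σ)]^(1/4) = 81.94 K.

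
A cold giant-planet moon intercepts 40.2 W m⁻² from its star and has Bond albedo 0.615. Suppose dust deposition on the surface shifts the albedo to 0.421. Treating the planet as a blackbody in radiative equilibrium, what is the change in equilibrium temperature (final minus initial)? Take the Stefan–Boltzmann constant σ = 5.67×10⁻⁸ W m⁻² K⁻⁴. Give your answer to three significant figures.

Before: T₁ = [40.20·0.385/(4σ)]^(1/4) = 90.89 K.
With α = 0.421, T₂ = 100.7 K.
ΔT = T₂ − T₁ = 9.761 K.

9.76 K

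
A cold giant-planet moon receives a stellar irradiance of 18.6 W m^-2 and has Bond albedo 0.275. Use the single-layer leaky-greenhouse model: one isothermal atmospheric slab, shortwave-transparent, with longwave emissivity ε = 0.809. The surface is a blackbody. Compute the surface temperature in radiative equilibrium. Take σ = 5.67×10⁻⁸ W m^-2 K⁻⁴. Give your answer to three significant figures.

100 kelvin

Effective emission temperature (TOA balance): σT_e⁴ = S(1−α)/4 = 3.371 W m^-2 → T_e = 87.81 K.
Surface balance with a leaky layer gives σT_s⁴ = σT_e⁴·2/(2−ε), so T_s = T_e·[2/(2−0.809)]^(1/4) = 99.96 K.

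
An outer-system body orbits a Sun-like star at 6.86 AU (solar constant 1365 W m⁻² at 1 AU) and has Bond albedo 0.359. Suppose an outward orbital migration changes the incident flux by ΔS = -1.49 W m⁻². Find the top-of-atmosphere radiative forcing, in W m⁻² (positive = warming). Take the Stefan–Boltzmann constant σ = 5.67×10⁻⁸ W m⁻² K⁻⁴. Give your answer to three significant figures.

-0.239 W m⁻²

Flux at the orbit: S = 1365/(6.86)² = 29.01 W m⁻².
Only a fraction (1−α) is absorbed and it's spread over 4πR², so ΔF = (1−α)ΔS/4 = -0.2388 W m⁻².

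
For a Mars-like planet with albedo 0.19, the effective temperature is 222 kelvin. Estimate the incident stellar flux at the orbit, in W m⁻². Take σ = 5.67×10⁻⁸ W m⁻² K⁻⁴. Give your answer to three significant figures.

680 W m⁻²

From S(1−α)/4 = σT⁴: S = 4σT⁴/(1−α).
The emitted flux is σT⁴ = 137.7 W m⁻².
S = 4·137.7/0.81 = 680.1 W m⁻².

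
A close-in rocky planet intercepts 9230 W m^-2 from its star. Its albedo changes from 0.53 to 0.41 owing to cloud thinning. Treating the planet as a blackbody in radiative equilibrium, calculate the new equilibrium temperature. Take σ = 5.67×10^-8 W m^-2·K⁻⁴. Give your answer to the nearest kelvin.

New equilibrium: T₂ = [(1−0.41)·9230/(4σ)]^(1/4) = 393.6 K.

394 kelvin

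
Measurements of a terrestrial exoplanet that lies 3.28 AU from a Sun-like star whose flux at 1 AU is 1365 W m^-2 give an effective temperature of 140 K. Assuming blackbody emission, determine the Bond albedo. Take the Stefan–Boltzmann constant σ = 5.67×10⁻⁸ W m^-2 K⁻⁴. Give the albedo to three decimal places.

Irradiance scales as 1/d², so S = 1365 W m^-2 × (1/3.28)² = 126.9 W m^-2.
Rearranging the radiative balance, α = 1 − 4σT⁴/S.
4σT⁴ = 4·5.67×10⁻⁸·(140)⁴ = 87.13 W m^-2.
Hence α = 1 − 87.13/126.9 = 0.3133.

0.313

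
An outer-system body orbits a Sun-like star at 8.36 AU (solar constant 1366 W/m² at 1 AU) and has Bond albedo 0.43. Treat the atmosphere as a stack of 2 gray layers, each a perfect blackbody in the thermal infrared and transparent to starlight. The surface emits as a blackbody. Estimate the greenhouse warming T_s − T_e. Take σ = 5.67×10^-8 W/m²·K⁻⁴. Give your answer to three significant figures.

26.5 K

Irradiance scales as 1/d², so S = 1366 W/m² × (1/8.36)² = 19.55 W/m².
Top-of-atmosphere balance: σT_e⁴ = S(1−α)/4 = 2.785 W/m² → T_e = 83.72 K.
Surface: T_s = (3)^¼·T_e = 110.2 K.
Warming: T_s − T_e = 26.46 K.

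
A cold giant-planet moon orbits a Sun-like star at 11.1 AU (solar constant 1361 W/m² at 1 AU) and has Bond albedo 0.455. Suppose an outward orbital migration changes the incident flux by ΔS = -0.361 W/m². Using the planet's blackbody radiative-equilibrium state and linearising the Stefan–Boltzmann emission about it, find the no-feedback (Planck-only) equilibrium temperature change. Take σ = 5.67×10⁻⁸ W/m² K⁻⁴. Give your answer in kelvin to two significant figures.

-0.59 K

By the inverse-square law, S = 1361/11.1² = 11.05 W/m².
The baseline emission temperature is T_e = 71.78 K.
Only a fraction (1−α) is absorbed and it's spread over 4πR², so ΔF = (1−α)ΔS/4 = -0.04919 W/m².
The Planck feedback parameter is 4σT_e³ = 0.08387 W/m²/K.
ΔT₀ = ΔF/λ_P = -0.04919/0.08387 = -0.586 K.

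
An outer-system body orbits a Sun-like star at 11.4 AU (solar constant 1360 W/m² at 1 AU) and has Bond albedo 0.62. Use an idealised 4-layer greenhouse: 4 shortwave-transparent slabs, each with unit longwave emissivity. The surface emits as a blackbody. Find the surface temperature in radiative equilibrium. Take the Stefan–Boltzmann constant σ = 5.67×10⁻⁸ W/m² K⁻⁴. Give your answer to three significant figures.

96.8 kelvin

Flux at the orbit: S = 1360/(11.4)² = 10.46 W/m².
The effective emission temperature is T_e = [S(1−α)/(4σ)]^¼ = 64.71 K.
Layer-by-layer balance gives σT_s⁴ = (N+1)σT_e⁴, so T_s = 5^¼·64.71 = 96.76 K.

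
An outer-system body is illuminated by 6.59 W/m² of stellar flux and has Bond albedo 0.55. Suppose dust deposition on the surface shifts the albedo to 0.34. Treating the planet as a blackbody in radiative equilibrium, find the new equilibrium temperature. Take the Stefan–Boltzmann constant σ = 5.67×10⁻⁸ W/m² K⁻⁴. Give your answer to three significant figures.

T₂ = [S(1−α₂)/(4σ)]^(1/4) = [6.590·0.66/(4σ)]^(1/4) = 66.18 K.

66.2 K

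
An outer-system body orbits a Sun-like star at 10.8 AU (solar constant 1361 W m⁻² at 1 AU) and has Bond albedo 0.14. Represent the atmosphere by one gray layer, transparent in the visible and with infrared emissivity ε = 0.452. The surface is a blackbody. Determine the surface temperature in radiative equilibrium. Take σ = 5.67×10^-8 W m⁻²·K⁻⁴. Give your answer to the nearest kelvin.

87 K

Flux at the orbit: S = 1361/(10.8)² = 11.67 W m⁻².
At the top of the atmosphere, σT_e⁴ = S(1−α)/4 = 2.509 W m⁻², giving T_e = 81.56 K.
Surface balance with a leaky layer gives σT_s⁴ = σT_e⁴·2/(2−ε), so T_s = T_e·[2/(2−0.452)]^(1/4) = 86.95 K.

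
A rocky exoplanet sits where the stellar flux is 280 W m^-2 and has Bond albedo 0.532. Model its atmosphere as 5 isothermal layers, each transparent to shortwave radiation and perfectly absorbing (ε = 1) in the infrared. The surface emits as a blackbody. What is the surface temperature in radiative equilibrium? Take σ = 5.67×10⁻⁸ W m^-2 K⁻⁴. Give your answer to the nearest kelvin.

The effective emission temperature is T_e = [S(1−α)/(4σ)]^¼ = 155.0 K.
For an N-layer opaque stack, T_s⁴ = (N+1)T_e⁴, hence T_s = (6)^(1/4)×155.0 K = 242.6 K.

243 K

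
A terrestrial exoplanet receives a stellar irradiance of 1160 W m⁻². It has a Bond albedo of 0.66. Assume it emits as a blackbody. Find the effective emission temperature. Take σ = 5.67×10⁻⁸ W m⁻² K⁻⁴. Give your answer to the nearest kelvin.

The planet absorbs (1−α)S over its disc πR² and re-emits over 4πR², so the mean absorbed flux is (1−0.66)·1160/4 = 98.60 W m⁻².
Balancing against σT⁴: T = (98.60/5.67×10⁻⁸)^(1/4) = 204.2 K.

204 K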